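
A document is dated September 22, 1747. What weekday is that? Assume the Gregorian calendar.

Doomsday rule: the anchor day for the 1700s is Sunday. For year 47: 47÷12 = 3 r 11, and 11÷4 = 2, so 3+11+2 = 16.
Sunday + 16 ≡ Tuesday — that's 1747's doomsday.
In September the doomsday date is Sep 5.
Sep 22 is 17 days after Sep 5; 17 mod 7 = 3, so Tuesday + 3 = Friday.

Friday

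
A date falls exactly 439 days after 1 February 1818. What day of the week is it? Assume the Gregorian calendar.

Feb 1, 1818 is a Sunday.
439 mod 7 = 5, so 439 days after a Sunday is Sunday + 5 = Friday.

Friday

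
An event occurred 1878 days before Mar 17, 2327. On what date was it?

−365 (one year) → Mar 17, 2326 (1513 left).
−365 (one year) → Mar 17, 2325 (1148 left).
−365 (one year) → Mar 17, 2324 (783 left).
−366 (one year; includes Feb 29, 2324) → Mar 17, 2323 (417 left).
−365 (one year) → Mar 17, 2322 (52 left).
−17 → Feb 28, 2322 (end of Feb, 28 days; 35 left).
−28 → Jan 31, 2322 (end of Jan, 31 days; 7 left).
−7 → Jan 24, 2322.

January 24, 2322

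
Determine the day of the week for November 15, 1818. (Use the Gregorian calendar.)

Doomsday rule: the anchor day for the 1800s is Friday. For year 18: 18÷12 = 1 r 6, and 6÷4 = 1, so 1+6+1 = 8.
Friday + 8 ≡ Saturday — that's 1818's doomsday.
In November the doomsday date is Nov 7.
Nov 15 is 8 days after Nov 7; 8 mod 7 = 1, so Saturday + 1 = Sunday.

Sunday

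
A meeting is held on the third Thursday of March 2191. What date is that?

March 1, 2191 is a Tuesday.
The first Thursday is therefore March 3 (2 days later).
The third Thursday is 3 + 2×7 = March 17.

March 17, 2191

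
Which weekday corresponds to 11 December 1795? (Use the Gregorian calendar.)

Doomsday rule: the anchor day for the 1700s is Sunday. For year 95: 95÷12 = 7 r 11, and 11÷4 = 2, so 7+11+2 = 20.
Sunday + 20 ≡ Saturday — that's 1795's doomsday.
In December the doomsday date is Dec 12.
Dec 11 is 1 day before Dec 12; 1 mod 7 = 1, so Saturday − 1 = Friday.

Friday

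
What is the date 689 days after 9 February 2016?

December 29, 2017

+366 (one year; includes Feb 29, 2016) → Feb 9, 2017 (323 left).
Feb has 28 days: +20 → Mar 1, 2017 (303 left).
Mar has 31 days: +31 → Apr 1, 2017 (272 left).
Apr has 30 days: +30 → May 1, 2017 (242 left).
May has 31 days: +31 → Jun 1, 2017 (211 left).
Jun has 30 days: +30 → Jul 1, 2017 (181 left).
Jul has 31 days: +31 → Aug 1, 2017 (150 left).
Aug has 31 days: +31 → Sep 1, 2017 (119 left).
Sep has 30 days: +30 → Oct 1, 2017 (89 left).
Oct has 31 days: +31 → Nov 1, 2017 (58 left).
Nov has 30 days: +30 → Dec 1, 2017 (28 left).
+28 → Dec 29, 2017.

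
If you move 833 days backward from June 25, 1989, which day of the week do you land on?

Sunday

Jun 25, 1989 is a Sunday.
833 mod 7 = 0, so 833 days before a Sunday is Sunday − 0 = Sunday.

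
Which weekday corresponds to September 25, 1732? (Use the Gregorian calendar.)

Thursday

Doomsday rule: the anchor day for the 1700s is Sunday. For year 32: 32÷12 = 2 r 8, and 8÷4 = 2, so 2+8+2 = 12.
Sunday + 12 ≡ Friday — that's 1732's doomsday.
In September the doomsday date is Sep 5.
Sep 25 is 20 days after Sep 5; 20 mod 7 = 6, so Friday + 6 = Thursday.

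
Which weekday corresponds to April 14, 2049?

Wednesday

Doomsday rule: the anchor day for the 2000s is Tuesday. For year 49: 49÷12 = 4 r 1, and 1÷4 = 0, so 4+1+0 = 5.
Tuesday + 5 ≡ Sunday — that's 2049's doomsday.
In April the doomsday date is Apr 4.
Apr 14 is 10 days after Apr 4; 10 mod 7 = 3, so Sunday + 3 = Wednesday.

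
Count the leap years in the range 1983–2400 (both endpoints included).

Multiples of 4 in [1983,2400]: 105.
Of those, multiples of 100: 5 (not leap unless ÷400).
Multiples of 400: 2.
Leap years = 105 − 5 + 2 = 102.

102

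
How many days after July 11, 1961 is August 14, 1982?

7704

Jul 11, 1961 → Jul 11, 1962: 365 days.
Jul 11, 1962 → Jul 11, 1963: 365 days.
Jul 11, 1963 → Jul 11, 1964: 366 days (Feb 29, 1964 is in that span).
Jul 11, 1964 → Jul 11, 1965: 365 days.
Jul 11, 1965 → Jul 11, 1966: 365 days.
Jul 11, 1966 → Jul 11, 1967: 365 days.
Jul 11, 1967 → Jul 11, 1968: 366 days (Feb 29, 1968 is in that span).
Jul 11, 1968 → Jul 11, 1969: 365 days.
Jul 11, 1969 → Jul 11, 1970: 365 days.
Jul 11, 1970 → Jul 11, 1971: 365 days.
Jul 11, 1971 → Jul 11, 1972: 366 days (Feb 29, 1972 is in that span).
Jul 11, 1972 → Jul 11, 1973: 365 days.
Jul 11, 1973 → Jul 11, 1974: 365 days.
Jul 11, 1974 → Jul 11, 1975: 365 days.
Jul 11, 1975 → Jul 11, 1976: 366 days (Feb 29, 1976 is in that span).
Jul 11, 1976 → Jul 11, 1977: 365 days.
Jul 11, 1977 → Jul 11, 1978: 365 days.
Jul 11, 1978 → Jul 11, 1979: 365 days.
Jul 11, 1979 → Jul 11, 1980: 366 days (Feb 29, 1980 is in that span).
Jul 11, 1980 → Jul 11, 1981: 365 days.
Jul 11, 1981 → Aug 11, 1981: 31 days (July has 31).
Aug 11, 1981 → Sep 11, 1981: 31 days (August has 31).
Sep 11, 1981 → Oct 11, 1981: 30 days (September has 30).
Oct 11, 1981 → Nov 11, 1981: 31 days (October has 31).
Nov 11, 1981 → Dec 11, 1981: 30 days (November has 30).
Dec 11, 1981 → Jan 11, 1982: 31 days (December has 31).
Jan 11, 1982 → Feb 11, 1982: 31 days (January has 31).
Feb 11, 1982 → Mar 11, 1982: 28 days (February has 28).
Mar 11, 1982 → Apr 11, 1982: 31 days (March has 31).
Apr 11, 1982 → May 11, 1982: 30 days (April has 30).
May 11, 1982 → Jun 11, 1982: 31 days (May has 31).
Jun 11, 1982 → Jul 11, 1982: 30 days (June has 30).
Jul 11, 1982 → Aug 11, 1982: 31 days (July has 31).
Aug 11, 1982 → Aug 14, 1982: 3 days.
Total: 7704 days.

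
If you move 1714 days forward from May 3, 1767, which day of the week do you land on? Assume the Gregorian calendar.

First find the weekday of May 3, 1767. Doomsday rule: the anchor day for the 1700s is Sunday. For year 67: 67÷12 = 5 r 7, and 7÷4 = 1, so 5+7+1 = 13.
Sunday + 13 ≡ Saturday — that's 1767's doomsday.
In May the doomsday date is May 9.
May 3 is 6 days before May 9; 6 mod 7 = 6, so Saturday − 6 = Sunday.
1714 mod 7 = 6, so 1714 days after a Sunday is Sunday + 6 = Saturday.

Saturday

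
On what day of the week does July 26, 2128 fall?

Doomsday rule: the anchor day for the 2100s is Sunday. For year 28: 28÷12 = 2 r 4, and 4÷4 = 1, so 2+4+1 = 7.
Sunday + 7 ≡ Sunday — that's 2128's doomsday.
In July the doomsday date is Jul 11.
Jul 26 is 15 days after Jul 11; 15 mod 7 = 1, so Sunday + 1 = Monday.

Monday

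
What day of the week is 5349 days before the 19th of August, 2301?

Aug 19, 2301 is a Monday.
5349 mod 7 = 1, so 5349 days before a Monday is Monday − 1 = Sunday.

Sunday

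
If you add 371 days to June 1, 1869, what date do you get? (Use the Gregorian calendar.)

Jun has 30 days: +30 → Jul 1, 1869 (341 left).
Jul has 31 days: +31 → Aug 1, 1869 (310 left).
Aug has 31 days: +31 → Sep 1, 1869 (279 left).
Sep has 30 days: +30 → Oct 1, 1869 (249 left).
Oct has 31 days: +31 → Nov 1, 1869 (218 left).
Nov has 30 days: +30 → Dec 1, 1869 (188 left).
Dec has 31 days: +31 → Jan 1, 1870 (157 left).
Jan has 31 days: +31 → Feb 1, 1870 (126 left).
Feb has 28 days: +28 → Mar 1, 1870 (98 left).
Mar has 31 days: +31 → Apr 1, 1870 (67 left).
Apr has 30 days: +30 → May 1, 1870 (37 left).
May has 31 days: +31 → Jun 1, 1870 (6 left).
+6 → Jun 7, 1870.

June 7, 1870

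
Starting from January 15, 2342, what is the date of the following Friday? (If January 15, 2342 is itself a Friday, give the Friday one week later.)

Jan 15, 2342 is a Thursday.
From Thursday to the next Friday is 1 day.
Jan 15, 2342 + 1 = Jan 16, 2342.

January 16, 2342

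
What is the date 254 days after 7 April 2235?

Apr has 30 days: +24 → May 1, 2235 (230 left).
May has 31 days: +31 → Jun 1, 2235 (199 left).
Jun has 30 days: +30 → Jul 1, 2235 (169 left).
Jul has 31 days: +31 → Aug 1, 2235 (138 left).
Aug has 31 days: +31 → Sep 1, 2235 (107 left).
Sep has 30 days: +30 → Oct 1, 2235 (77 left).
Oct has 31 days: +31 → Nov 1, 2235 (46 left).
Nov has 30 days: +30 → Dec 1, 2235 (16 left).
+16 → Dec 17, 2235.

December 17, 2235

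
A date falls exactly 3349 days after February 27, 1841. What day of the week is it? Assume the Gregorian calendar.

Feb 27, 1841 is a Saturday.
3349 mod 7 = 3, so 3349 days after a Saturday is Saturday + 3 = Tuesday.

Tuesday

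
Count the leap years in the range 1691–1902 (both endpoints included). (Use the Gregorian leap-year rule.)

Multiples of 4 in [1691,1902]: 53.
Of those, multiples of 100: 3 (not leap unless ÷400).
Multiples of 400: 0.
Leap years = 53 − 3 + 0 = 50.

50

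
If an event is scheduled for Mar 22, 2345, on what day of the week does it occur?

Thursday

Doomsday rule: the anchor day for the 2300s is Wednesday. For year 45: 45÷12 = 3 r 9, and 9÷4 = 2, so 3+9+2 = 14.
Wednesday + 14 ≡ Wednesday — that's 2345's doomsday.
In March the doomsday date is Mar 14.
Mar 22 is 8 days after Mar 14; 8 mod 7 = 1, so Wednesday + 1 = Thursday.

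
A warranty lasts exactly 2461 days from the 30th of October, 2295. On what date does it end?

+366 (one year; includes Feb 29, 2296) → Oct 30, 2296 (2095 left).
+365 (one year) → Oct 30, 2297 (1730 left).
+365 (one year) → Oct 30, 2298 (1365 left).
+365 (one year) → Oct 30, 2299 (1000 left).
+365 (one year) → Oct 30, 2300 (635 left).
+365 (one year) → Oct 30, 2301 (270 left).
Oct has 31 days: +2 → Nov 1, 2301 (268 left).
Nov has 30 days: +30 → Dec 1, 2301 (238 left).
Dec has 31 days: +31 → Jan 1, 2302 (207 left).
Jan has 31 days: +31 → Feb 1, 2302 (176 left).
Feb has 28 days: +28 → Mar 1, 2302 (148 left).
Mar has 31 days: +31 → Apr 1, 2302 (117 left).
Apr has 30 days: +30 → May 1, 2302 (87 left).
May has 31 days: +31 → Jun 1, 2302 (56 left).
Jun has 30 days: +30 → Jul 1, 2302 (26 left).
+26 → Jul 27, 2302.

July 27, 2302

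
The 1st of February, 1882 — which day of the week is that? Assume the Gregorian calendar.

Wednesday

Doomsday rule: the anchor day for the 1800s is Friday. For year 82: 82÷12 = 6 r 10, and 10÷4 = 2, so 6+10+2 = 18.
Friday + 18 ≡ Tuesday — that's 1882's doomsday.
In February the doomsday date is Feb 28 (1882 is not a leap year).
Feb 1 is 27 days before Feb 28; 27 mod 7 = 6, so Tuesday − 6 = Wednesday.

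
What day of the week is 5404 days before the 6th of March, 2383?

Sunday

Mar 6, 2383 is a Sunday.
5404 mod 7 = 0, so 5404 days before a Sunday is Sunday − 0 = Sunday.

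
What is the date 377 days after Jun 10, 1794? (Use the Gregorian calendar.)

June 22, 1795

Jun has 30 days: +21 → Jul 1, 1794 (356 left).
Jul has 31 days: +31 → Aug 1, 1794 (325 left).
Aug has 31 days: +31 → Sep 1, 1794 (294 left).
Sep has 30 days: +30 → Oct 1, 1794 (264 left).
Oct has 31 days: +31 → Nov 1, 1794 (233 left).
Nov has 30 days: +30 → Dec 1, 1794 (203 left).
Dec has 31 days: +31 → Jan 1, 1795 (172 left).
Jan has 31 days: +31 → Feb 1, 1795 (141 left).
Feb has 28 days: +28 → Mar 1, 1795 (113 left).
Mar has 31 days: +31 → Apr 1, 1795 (82 left).
Apr has 30 days: +30 → May 1, 1795 (52 left).
May has 31 days: +31 → Jun 1, 1795 (21 left).
+21 → Jun 22, 1795.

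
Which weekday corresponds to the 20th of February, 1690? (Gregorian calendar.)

Monday

Doomsday rule: the anchor day for the 1600s is Tuesday. For year 90: 90÷12 = 7 r 6, and 6÷4 = 1, so 7+6+1 = 14.
Tuesday + 14 ≡ Tuesday — that's 1690's doomsday.
In February the doomsday date is Feb 28 (1690 is not a leap year).
Feb 20 is 8 days before Feb 28; 8 mod 7 = 1, so Tuesday − 1 = Monday.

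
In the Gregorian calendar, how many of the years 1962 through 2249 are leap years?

70

Multiples of 4 in [1962,2249]: 72.
Of those, multiples of 100: 3 (not leap unless ÷400).
Multiples of 400: 1.
Leap years = 72 − 3 + 1 = 70.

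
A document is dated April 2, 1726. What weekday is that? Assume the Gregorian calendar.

Tuesday

Doomsday rule: the anchor day for the 1700s is Sunday. For year 26: 26÷12 = 2 r 2, and 2÷4 = 0, so 2+2+0 = 4.
Sunday + 4 ≡ Thursday — that's 1726's doomsday.
In April the doomsday date is Apr 4.
Apr 2 is 2 days before Apr 4; 2 mod 7 = 2, so Thursday − 2 = Tuesday.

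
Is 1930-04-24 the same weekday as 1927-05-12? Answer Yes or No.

From May 12, 1927 to Apr 24, 1930 is 1078 days.
1078 mod 7 = 0, so they are the same weekday.
(May 12, 1927 is a Thursday; Apr 24, 1930 is a Thursday.)

Yes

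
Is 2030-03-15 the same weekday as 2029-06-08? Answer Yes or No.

From Jun 8, 2029 to Mar 15, 2030 is 280 days.
280 mod 7 = 0, so they are the same weekday.
(Jun 8, 2029 is a Friday; Mar 15, 2030 is a Friday.)

Yes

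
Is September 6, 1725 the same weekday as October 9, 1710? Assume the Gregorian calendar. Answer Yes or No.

Yes

From Oct 9, 1710 to Sep 6, 1725 is 5446 days.
5446 mod 7 = 0, so they are the same weekday.
(Oct 9, 1710 is a Thursday; Sep 6, 1725 is a Thursday.)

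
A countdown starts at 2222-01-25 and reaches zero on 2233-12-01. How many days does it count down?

4328

Jan 25, 2222 → Jan 25, 2223: 365 days.
Jan 25, 2223 → Jan 25, 2224: 365 days.
Jan 25, 2224 → Jan 25, 2225: 366 days (Feb 29, 2224 is in that span).
Jan 25, 2225 → Jan 25, 2226: 365 days.
Jan 25, 2226 → Jan 25, 2227: 365 days.
Jan 25, 2227 → Jan 25, 2228: 365 days.
Jan 25, 2228 → Jan 25, 2229: 366 days (Feb 29, 2228 is in that span).
Jan 25, 2229 → Jan 25, 2230: 365 days.
Jan 25, 2230 → Jan 25, 2231: 365 days.
Jan 25, 2231 → Jan 25, 2232: 365 days.
Jan 25, 2232 → Jan 25, 2233: 366 days (Feb 29, 2232 is in that span).
Jan 25, 2233 → Feb 25, 2233: 31 days (January has 31).
Feb 25, 2233 → Mar 25, 2233: 28 days (February has 28).
Mar 25, 2233 → Apr 25, 2233: 31 days (March has 31).
Apr 25, 2233 → May 25, 2233: 30 days (April has 30).
May 25, 2233 → Jun 25, 2233: 31 days (May has 31).
Jun 25, 2233 → Jul 25, 2233: 30 days (June has 30).
Jul 25, 2233 → Aug 25, 2233: 31 days (July has 31).
Aug 25, 2233 → Sep 25, 2233: 31 days (August has 31).
Sep 25, 2233 → Oct 25, 2233: 30 days (September has 30).
Oct 25, 2233 → Nov 25, 2233: 31 days (October has 31).
Nov 25, 2233 → Dec 1, 2233: 6 days.
Total: 4328 days.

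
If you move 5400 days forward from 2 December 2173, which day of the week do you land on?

Sunday

First find the weekday of Dec 2, 2173. Doomsday rule: the anchor day for the 2100s is Sunday. For year 73: 73÷12 = 6 r 1, and 1÷4 = 0, so 6+1+0 = 7.
Sunday + 7 ≡ Sunday — that's 2173's doomsday.
In December the doomsday date is Dec 12.
Dec 2 is 10 days before Dec 12; 10 mod 7 = 3, so Sunday − 3 = Thursday.
5400 mod 7 = 3, so 5400 days after a Thursday is Thursday + 3 = Sunday.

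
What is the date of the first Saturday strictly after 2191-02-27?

March 5, 2191

Feb 27, 2191 is a Sunday.
From Sunday to the next Saturday is 6 days.
Feb 27, 2191 + 6 = Mar 5, 2191.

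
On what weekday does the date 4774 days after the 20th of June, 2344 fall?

First find the weekday of Jun 20, 2344. Doomsday rule: the anchor day for the 2300s is Wednesday. For year 44: 44÷12 = 3 r 8, and 8÷4 = 2, so 3+8+2 = 13.
Wednesday + 13 ≡ Tuesday — that's 2344's doomsday.
In June the doomsday date is Jun 6.
Jun 20 is 14 days after Jun 6; 14 mod 7 = 0, so Tuesday + 0 = Tuesday.
4774 mod 7 = 0, so 4774 days after a Tuesday is Tuesday + 0 = Tuesday.

Tuesday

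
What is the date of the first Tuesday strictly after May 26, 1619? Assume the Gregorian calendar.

May 28, 1619

May 26, 1619 is a Sunday.
From Sunday to the next Tuesday is 2 days.
May 26, 1619 + 2 = May 28, 1619.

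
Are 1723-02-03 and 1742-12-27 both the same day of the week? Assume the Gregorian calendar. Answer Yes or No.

No

From Feb 3, 1723 to Dec 27, 1742 is 7267 days.
7267 mod 7 = 1, so they are different weekdays.
(Feb 3, 1723 is a Wednesday; Dec 27, 1742 is a Thursday.)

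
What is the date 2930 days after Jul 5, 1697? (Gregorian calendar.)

July 14, 1705

+365 (one year) → Jul 5, 1698 (2565 left).
+365 (one year) → Jul 5, 1699 (2200 left).
+365 (one year) → Jul 5, 1700 (1835 left).
+365 (one year) → Jul 5, 1701 (1470 left).
+365 (one year) → Jul 5, 1702 (1105 left).
+365 (one year) → Jul 5, 1703 (740 left).
+366 (one year; includes Feb 29, 1704) → Jul 5, 1704 (374 left).
Jul has 31 days: +27 → Aug 1, 1704 (347 left).
Aug has 31 days: +31 → Sep 1, 1704 (316 left).
Sep has 30 days: +30 → Oct 1, 1704 (286 left).
Oct has 31 days: +31 → Nov 1, 1704 (255 left).
Nov has 30 days: +30 → Dec 1, 1704 (225 left).
Dec has 31 days: +31 → Jan 1, 1705 (194 left).
Jan has 31 days: +31 → Feb 1, 1705 (163 left).
Feb has 28 days: +28 → Mar 1, 1705 (135 left).
Mar has 31 days: +31 → Apr 1, 1705 (104 left).
Apr has 30 days: +30 → May 1, 1705 (74 left).
May has 31 days: +31 → Jun 1, 1705 (43 left).
Jun has 30 days: +30 → Jul 1, 1705 (13 left).
+13 → Jul 14, 1705.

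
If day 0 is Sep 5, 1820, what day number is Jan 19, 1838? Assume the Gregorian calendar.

6345

Sep 5, 1820 → Sep 5, 1821: 365 days.
Sep 5, 1821 → Sep 5, 1822: 365 days.
Sep 5, 1822 → Sep 5, 1823: 365 days.
Sep 5, 1823 → Sep 5, 1824: 366 days (Feb 29, 1824 is in that span).
Sep 5, 1824 → Sep 5, 1825: 365 days.
Sep 5, 1825 → Sep 5, 1826: 365 days.
Sep 5, 1826 → Sep 5, 1827: 365 days.
Sep 5, 1827 → Sep 5, 1828: 366 days (Feb 29, 1828 is in that span).
Sep 5, 1828 → Sep 5, 1829: 365 days.
Sep 5, 1829 → Sep 5, 1830: 365 days.
Sep 5, 1830 → Sep 5, 1831: 365 days.
Sep 5, 1831 → Sep 5, 1832: 366 days (Feb 29, 1832 is in that span).
Sep 5, 1832 → Sep 5, 1833: 365 days.
Sep 5, 1833 → Sep 5, 1834: 365 days.
Sep 5, 1834 → Sep 5, 1835: 365 days.
Sep 5, 1835 → Sep 5, 1836: 366 days (Feb 29, 1836 is in that span).
Sep 5, 1836 → Sep 5, 1837: 365 days.
Sep 5, 1837 → Oct 5, 1837: 30 days (September has 30).
Oct 5, 1837 → Nov 5, 1837: 31 days (October has 31).
Nov 5, 1837 → Dec 5, 1837: 30 days (November has 30).
Dec 5, 1837 → Jan 5, 1838: 31 days (December has 31).
Jan 5, 1838 → Jan 19, 1838: 14 days.
Total: 6345 days.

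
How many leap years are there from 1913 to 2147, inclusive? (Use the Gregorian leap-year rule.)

Multiples of 4 in [1913,2147]: 58.
Of those, multiples of 100: 2 (not leap unless ÷400).
Multiples of 400: 1.
Leap years = 58 − 2 + 1 = 57.

57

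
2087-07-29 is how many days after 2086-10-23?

Oct 23, 2086 → Nov 23, 2086: 31 days (October has 31).
Nov 23, 2086 → Dec 23, 2086: 30 days (November has 30).
Dec 23, 2086 → Jan 23, 2087: 31 days (December has 31).
Jan 23, 2087 → Feb 23, 2087: 31 days (January has 31).
Feb 23, 2087 → Mar 23, 2087: 28 days (February has 28).
Mar 23, 2087 → Apr 23, 2087: 31 days (March has 31).
Apr 23, 2087 → May 23, 2087: 30 days (April has 30).
May 23, 2087 → Jun 23, 2087: 31 days (May has 31).
Jun 23, 2087 → Jul 23, 2087: 30 days (June has 30).
Jul 23, 2087 → Jul 29, 2087: 6 days.
Total: 279 days.

279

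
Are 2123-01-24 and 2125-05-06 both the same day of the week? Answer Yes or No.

Yes

From Jan 24, 2123 to May 6, 2125 is 833 days.
833 mod 7 = 0, so they are the same weekday.
(Jan 24, 2123 is a Sunday; May 6, 2125 is a Sunday.)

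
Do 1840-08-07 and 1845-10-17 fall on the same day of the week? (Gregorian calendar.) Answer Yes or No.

Yes

From Aug 7, 1840 to Oct 17, 1845 is 1897 days.
1897 mod 7 = 0, so they are the same weekday.
(Aug 7, 1840 is a Friday; Oct 17, 1845 is a Friday.)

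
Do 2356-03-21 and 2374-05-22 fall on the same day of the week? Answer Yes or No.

Yes

From Mar 21, 2356 to May 22, 2374 is 6636 days.
6636 mod 7 = 0, so they are the same weekday.
(Mar 21, 2356 is a Wednesday; May 22, 2374 is a Wednesday.)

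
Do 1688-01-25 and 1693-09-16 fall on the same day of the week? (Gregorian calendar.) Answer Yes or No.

No

From Jan 25, 1688 to Sep 16, 1693 is 2061 days.
2061 mod 7 = 3, so they are different weekdays.
(Jan 25, 1688 is a Sunday; Sep 16, 1693 is a Wednesday.)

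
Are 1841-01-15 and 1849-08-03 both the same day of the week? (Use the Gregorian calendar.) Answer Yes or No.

Yes

From Jan 15, 1841 to Aug 3, 1849 is 3122 days.
3122 mod 7 = 0, so they are the same weekday.
(Jan 15, 1841 is a Friday; Aug 3, 1849 is a Friday.)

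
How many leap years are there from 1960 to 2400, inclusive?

108

Multiples of 4 in [1960,2400]: 111.
Of those, multiples of 100: 5 (not leap unless ÷400).
Multiples of 400: 2.
Leap years = 111 − 5 + 2 = 108.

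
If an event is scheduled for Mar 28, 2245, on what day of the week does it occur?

Friday

January 1, 2245 is a Wednesday.
Jan 1, 2245 → Feb 1, 2245: 31 days (January has 31).
Feb 1, 2245 → Mar 1, 2245: 28 days (February has 28).
Mar 1, 2245 → Mar 28, 2245: 27 days.
Total: 86 days.
86 mod 7 = 2, so Wednesday + 2 = Friday.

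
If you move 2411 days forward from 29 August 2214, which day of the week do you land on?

Aug 29, 2214 is a Monday.
2411 mod 7 = 3, so 2411 days after a Monday is Monday + 3 = Thursday.

Thursday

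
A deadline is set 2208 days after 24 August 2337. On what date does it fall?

+365 (one year) → Aug 24, 2338 (1843 left).
+365 (one year) → Aug 24, 2339 (1478 left).
+366 (one year; includes Feb 29, 2340) → Aug 24, 2340 (1112 left).
+365 (one year) → Aug 24, 2341 (747 left).
+365 (one year) → Aug 24, 2342 (382 left).
Aug has 31 days: +8 → Sep 1, 2342 (374 left).
Sep has 30 days: +30 → Oct 1, 2342 (344 left).
Oct has 31 days: +31 → Nov 1, 2342 (313 left).
Nov has 30 days: +30 → Dec 1, 2342 (283 left).
Dec has 31 days: +31 → Jan 1, 2343 (252 left).
Jan has 31 days: +31 → Feb 1, 2343 (221 left).
Feb has 28 days: +28 → Mar 1, 2343 (193 left).
Mar has 31 days: +31 → Apr 1, 2343 (162 left).
Apr has 30 days: +30 → May 1, 2343 (132 left).
May has 31 days: +31 → Jun 1, 2343 (101 left).
Jun has 30 days: +30 → Jul 1, 2343 (71 left).
Jul has 31 days: +31 → Aug 1, 2343 (40 left).
Aug has 31 days: +31 → Sep 1, 2343 (9 left).
+9 → Sep 10, 2343.

September 10, 2343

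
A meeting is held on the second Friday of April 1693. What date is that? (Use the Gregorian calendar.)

April 1, 1693 is a Wednesday.
The first Friday is therefore April 3 (2 days later).
The second Friday is 3 + 1×7 = April 10.

April 10, 1693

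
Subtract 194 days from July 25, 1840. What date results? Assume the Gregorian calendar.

January 13, 1840

−25 → Jun 30, 1840 (end of Jun, 30 days; 169 left).
−30 → May 31, 1840 (end of May, 31 days; 139 left).
−31 → Apr 30, 1840 (end of Apr, 30 days; 108 left).
−30 → Mar 31, 1840 (end of Mar, 31 days; 78 left).
−31 → Feb 29, 1840 (end of Feb, 29 days; 47 left).
−29 → Jan 31, 1840 (end of Jan, 31 days; 18 left).
−18 → Jan 13, 1840.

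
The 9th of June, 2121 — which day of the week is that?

Monday

Doomsday rule: the anchor day for the 2100s is Sunday. For year 21: 21÷12 = 1 r 9, and 9÷4 = 2, so 1+9+2 = 12.
Sunday + 12 ≡ Friday — that's 2121's doomsday.
In June the doomsday date is Jun 6.
Jun 9 is 3 days after Jun 6; 3 mod 7 = 3, so Friday + 3 = Monday.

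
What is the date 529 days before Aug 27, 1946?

March 16, 1945

−365 (one year) → Aug 27, 1945 (164 left).
−27 → Jul 31, 1945 (end of Jul, 31 days; 137 left).
−31 → Jun 30, 1945 (end of Jun, 30 days; 106 left).
−30 → May 31, 1945 (end of May, 31 days; 76 left).
−31 → Apr 30, 1945 (end of Apr, 30 days; 45 left).
−30 → Mar 31, 1945 (end of Mar, 31 days; 15 left).
−15 → Mar 16, 1945.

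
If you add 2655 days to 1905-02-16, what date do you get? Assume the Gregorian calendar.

+365 (one year) → Feb 16, 1906 (2290 left).
+365 (one year) → Feb 16, 1907 (1925 left).
+365 (one year) → Feb 16, 1908 (1560 left).
+366 (one year; includes Feb 29, 1908) → Feb 16, 1909 (1194 left).
+365 (one year) → Feb 16, 1910 (829 left).
+365 (one year) → Feb 16, 1911 (464 left).
+365 (one year) → Feb 16, 1912 (99 left).
Feb has 29 days: +14 → Mar 1, 1912 (85 left).
Mar has 31 days: +31 → Apr 1, 1912 (54 left).
Apr has 30 days: +30 → May 1, 1912 (24 left).
+24 → May 25, 1912.

May 25, 1912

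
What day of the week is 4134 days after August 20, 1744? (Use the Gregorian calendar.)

Aug 20, 1744 is a Thursday.
4134 mod 7 = 4, so 4134 days after a Thursday is Thursday + 4 = Monday.

Monday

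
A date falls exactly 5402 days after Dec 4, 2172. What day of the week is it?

Dec 4, 2172 is a Friday.
5402 mod 7 = 5, so 5402 days after a Friday is Friday + 5 = Wednesday.

Wednesday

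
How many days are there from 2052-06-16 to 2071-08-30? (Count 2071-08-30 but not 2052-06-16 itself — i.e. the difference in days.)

Jun 16, 2052 → Jun 16, 2053: 365 days.
Jun 16, 2053 → Jun 16, 2054: 365 days.
Jun 16, 2054 → Jun 16, 2055: 365 days.
Jun 16, 2055 → Jun 16, 2056: 366 days (Feb 29, 2056 is in that span).
Jun 16, 2056 → Jun 16, 2057: 365 days.
Jun 16, 2057 → Jun 16, 2058: 365 days.
Jun 16, 2058 → Jun 16, 2059: 365 days.
Jun 16, 2059 → Jun 16, 2060: 366 days (Feb 29, 2060 is in that span).
Jun 16, 2060 → Jun 16, 2061: 365 days.
Jun 16, 2061 → Jun 16, 2062: 365 days.
Jun 16, 2062 → Jun 16, 2063: 365 days.
Jun 16, 2063 → Jun 16, 2064: 366 days (Feb 29, 2064 is in that span).
Jun 16, 2064 → Jun 16, 2065: 365 days.
Jun 16, 2065 → Jun 16, 2066: 365 days.
Jun 16, 2066 → Jun 16, 2067: 365 days.
Jun 16, 2067 → Jun 16, 2068: 366 days (Feb 29, 2068 is in that span).
Jun 16, 2068 → Jun 16, 2069: 365 days.
Jun 16, 2069 → Jun 16, 2070: 365 days.
Jun 16, 2070 → Jun 16, 2071: 365 days.
Jun 16, 2071 → Jul 16, 2071: 30 days (June has 30).
Jul 16, 2071 → Aug 16, 2071: 31 days (July has 31).
Aug 16, 2071 → Aug 30, 2071: 14 days.
Total: 7014 days.

7014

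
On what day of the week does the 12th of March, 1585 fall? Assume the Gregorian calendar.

Tuesday

Doomsday rule: the anchor day for the 1500s is Wednesday. For year 85: 85÷12 = 7 r 1, and 1÷4 = 0, so 7+1+0 = 8.
Wednesday + 8 ≡ Thursday — that's 1585's doomsday.
In March the doomsday date is Mar 14.
Mar 12 is 2 days before Mar 14; 2 mod 7 = 2, so Thursday − 2 = Tuesday.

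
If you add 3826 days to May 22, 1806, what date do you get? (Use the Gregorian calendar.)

+365 (one year) → May 22, 1807 (3461 left).
+366 (one year; includes Feb 29, 1808) → May 22, 1808 (3095 left).
+365 (one year) → May 22, 1809 (2730 left).
+365 (one year) → May 22, 1810 (2365 left).
+365 (one year) → May 22, 1811 (2000 left).
+366 (one year; includes Feb 29, 1812) → May 22, 1812 (1634 left).
+365 (one year) → May 22, 1813 (1269 left).
+365 (one year) → May 22, 1814 (904 left).
+365 (one year) → May 22, 1815 (539 left).
+366 (one year; includes Feb 29, 1816) → May 22, 1816 (173 left).
May has 31 days: +10 → Jun 1, 1816 (163 left).
Jun has 30 days: +30 → Jul 1, 1816 (133 left).
Jul has 31 days: +31 → Aug 1, 1816 (102 left).
Aug has 31 days: +31 → Sep 1, 1816 (71 left).
Sep has 30 days: +30 → Oct 1, 1816 (41 left).
Oct has 31 days: +31 → Nov 1, 1816 (10 left).
+10 → Nov 11, 1816.

November 11, 1816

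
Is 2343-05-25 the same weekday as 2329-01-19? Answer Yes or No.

From Jan 19, 2329 to May 25, 2343 is 5239 days.
5239 mod 7 = 3, so they are different weekdays.
(Jan 19, 2329 is a Saturday; May 25, 2343 is a Tuesday.)

No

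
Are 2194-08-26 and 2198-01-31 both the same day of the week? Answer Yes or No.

No

From Aug 26, 2194 to Jan 31, 2198 is 1254 days.
1254 mod 7 = 1, so they are different weekdays.
(Aug 26, 2194 is a Tuesday; Jan 31, 2198 is a Wednesday.)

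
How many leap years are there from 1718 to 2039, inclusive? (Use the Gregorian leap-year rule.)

Multiples of 4 in [1718,2039]: 80.
Of those, multiples of 100: 3 (not leap unless ÷400).
Multiples of 400: 1.
Leap years = 80 − 3 + 1 = 78.

78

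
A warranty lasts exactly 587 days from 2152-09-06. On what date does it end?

+365 (one year) → Sep 6, 2153 (222 left).
Sep has 30 days: +25 → Oct 1, 2153 (197 left).
Oct has 31 days: +31 → Nov 1, 2153 (166 left).
Nov has 30 days: +30 → Dec 1, 2153 (136 left).
Dec has 31 days: +31 → Jan 1, 2154 (105 left).
Jan has 31 days: +31 → Feb 1, 2154 (74 left).
Feb has 28 days: +28 → Mar 1, 2154 (46 left).
Mar has 31 days: +31 → Apr 1, 2154 (15 left).
+15 → Apr 16, 2154.

April 16, 2154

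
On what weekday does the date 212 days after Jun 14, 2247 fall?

First find the weekday of Jun 14, 2247. Doomsday rule: the anchor day for the 2200s is Friday. For year 47: 47÷12 = 3 r 11, and 11÷4 = 2, so 3+11+2 = 16.
Friday + 16 ≡ Sunday — that's 2247's doomsday.
In June the doomsday date is Jun 6.
Jun 14 is 8 days after Jun 6; 8 mod 7 = 1, so Sunday + 1 = Monday.
212 mod 7 = 2, so 212 days after a Monday is Monday + 2 = Wednesday.

Wednesday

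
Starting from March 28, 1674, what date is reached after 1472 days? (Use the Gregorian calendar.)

+365 (one year) → Mar 28, 1675 (1107 left).
+366 (one year; includes Feb 29, 1676) → Mar 28, 1676 (741 left).
+365 (one year) → Mar 28, 1677 (376 left).
Mar has 31 days: +4 → Apr 1, 1677 (372 left).
Apr has 30 days: +30 → May 1, 1677 (342 left).
May has 31 days: +31 → Jun 1, 1677 (311 left).
Jun has 30 days: +30 → Jul 1, 1677 (281 left).
Jul has 31 days: +31 → Aug 1, 1677 (250 left).
Aug has 31 days: +31 → Sep 1, 1677 (219 left).
Sep has 30 days: +30 → Oct 1, 1677 (189 left).
Oct has 31 days: +31 → Nov 1, 1677 (158 left).
Nov has 30 days: +30 → Dec 1, 1677 (128 left).
Dec has 31 days: +31 → Jan 1, 1678 (97 left).
Jan has 31 days: +31 → Feb 1, 1678 (66 left).
Feb has 28 days: +28 → Mar 1, 1678 (38 left).
Mar has 31 days: +31 → Apr 1, 1678 (7 left).
+7 → Apr 8, 1678.

April 8, 1678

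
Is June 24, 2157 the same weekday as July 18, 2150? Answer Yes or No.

No

From Jul 18, 2150 to Jun 24, 2157 is 2533 days.
2533 mod 7 = 6, so they are different weekdays.
(Jul 18, 2150 is a Saturday; Jun 24, 2157 is a Friday.)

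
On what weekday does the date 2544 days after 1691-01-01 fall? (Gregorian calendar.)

First find the weekday of Jan 1, 1691. Doomsday rule: the anchor day for the 1600s is Tuesday. For year 91: 91÷12 = 7 r 7, and 7÷4 = 1, so 7+7+1 = 15.
Tuesday + 15 ≡ Wednesday — that's 1691's doomsday.
In January the doomsday date is Jan 3 (1691 is not a leap year).
Jan 1 is 2 days before Jan 3; 2 mod 7 = 2, so Wednesday − 2 = Monday.
2544 mod 7 = 3, so 2544 days after a Monday is Monday + 3 = Thursday.

Thursday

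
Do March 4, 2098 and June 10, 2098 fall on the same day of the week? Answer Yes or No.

From Mar 4, 2098 to Jun 10, 2098 is 98 days.
98 mod 7 = 0, so they are the same weekday.
(Mar 4, 2098 is a Tuesday; Jun 10, 2098 is a Tuesday.)

Yes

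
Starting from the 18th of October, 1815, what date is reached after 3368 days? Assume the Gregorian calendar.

+366 (one year; includes Feb 29, 1816) → Oct 18, 1816 (3002 left).
+365 (one year) → Oct 18, 1817 (2637 left).
+365 (one year) → Oct 18, 1818 (2272 left).
+365 (one year) → Oct 18, 1819 (1907 left).
+366 (one year; includes Feb 29, 1820) → Oct 18, 1820 (1541 left).
+365 (one year) → Oct 18, 1821 (1176 left).
+365 (one year) → Oct 18, 1822 (811 left).
+365 (one year) → Oct 18, 1823 (446 left).
+366 (one year; includes Feb 29, 1824) → Oct 18, 1824 (80 left).
Oct has 31 days: +14 → Nov 1, 1824 (66 left).
Nov has 30 days: +30 → Dec 1, 1824 (36 left).
Dec has 31 days: +31 → Jan 1, 1825 (5 left).
+5 → Jan 6, 1825.

January 6, 1825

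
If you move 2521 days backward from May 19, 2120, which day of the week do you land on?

First find the weekday of May 19, 2120. Doomsday rule: the anchor day for the 2100s is Sunday. For year 20: 20÷12 = 1 r 8, and 8÷4 = 2, so 1+8+2 = 11.
Sunday + 11 ≡ Thursday — that's 2120's doomsday.
In May the doomsday date is May 9.
May 19 is 10 days after May 9; 10 mod 7 = 3, so Thursday + 3 = Sunday.
2521 mod 7 = 1, so 2521 days before a Sunday is Sunday − 1 = Saturday.

Saturday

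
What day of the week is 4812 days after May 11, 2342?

Thursday

May 11, 2342 is a Monday.
4812 mod 7 = 3, so 4812 days after a Monday is Monday + 3 = Thursday.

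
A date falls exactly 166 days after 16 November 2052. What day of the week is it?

Nov 16, 2052 is a Saturday.
166 mod 7 = 5, so 166 days after a Saturday is Saturday + 5 = Thursday.

Thursday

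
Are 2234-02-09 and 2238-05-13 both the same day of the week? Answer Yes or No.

From Feb 9, 2234 to May 13, 2238 is 1554 days.
1554 mod 7 = 0, so they are the same weekday.
(Feb 9, 2234 is a Sunday; May 13, 2238 is a Sunday.)

Yes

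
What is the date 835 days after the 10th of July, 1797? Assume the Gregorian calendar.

October 23, 1799

+365 (one year) → Jul 10, 1798 (470 left).
+365 (one year) → Jul 10, 1799 (105 left).
Jul has 31 days: +22 → Aug 1, 1799 (83 left).
Aug has 31 days: +31 → Sep 1, 1799 (52 left).
Sep has 30 days: +30 → Oct 1, 1799 (22 left).
+22 → Oct 23, 1799.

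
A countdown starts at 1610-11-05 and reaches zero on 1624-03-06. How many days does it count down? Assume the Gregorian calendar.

4870

Nov 5, 1610 → Nov 5, 1611: 365 days.
Nov 5, 1611 → Nov 5, 1612: 366 days (Feb 29, 1612 is in that span).
Nov 5, 1612 → Nov 5, 1613: 365 days.
Nov 5, 1613 → Nov 5, 1614: 365 days.
Nov 5, 1614 → Nov 5, 1615: 365 days.
Nov 5, 1615 → Nov 5, 1616: 366 days (Feb 29, 1616 is in that span).
Nov 5, 1616 → Nov 5, 1617: 365 days.
Nov 5, 1617 → Nov 5, 1618: 365 days.
Nov 5, 1618 → Nov 5, 1619: 365 days.
Nov 5, 1619 → Nov 5, 1620: 366 days (Feb 29, 1620 is in that span).
Nov 5, 1620 → Nov 5, 1621: 365 days.
Nov 5, 1621 → Nov 5, 1622: 365 days.
Nov 5, 1622 → Nov 5, 1623: 365 days.
Nov 5, 1623 → Dec 5, 1623: 30 days (November has 30).
Dec 5, 1623 → Jan 5, 1624: 31 days (December has 31).
Jan 5, 1624 → Feb 5, 1624: 31 days (January has 31).
Feb 5, 1624 → Mar 5, 1624: 29 days (February has 29).
Mar 5, 1624 → Mar 6, 1624: 1 days.
Total: 4870 days.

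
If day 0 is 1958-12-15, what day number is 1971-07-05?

Dec 15, 1958 → Dec 15, 1959: 365 days.
Dec 15, 1959 → Dec 15, 1960: 366 days (Feb 29, 1960 is in that span).
Dec 15, 1960 → Dec 15, 1961: 365 days.
Dec 15, 1961 → Dec 15, 1962: 365 days.
Dec 15, 1962 → Dec 15, 1963: 365 days.
Dec 15, 1963 → Dec 15, 1964: 366 days (Feb 29, 1964 is in that span).
Dec 15, 1964 → Dec 15, 1965: 365 days.
Dec 15, 1965 → Dec 15, 1966: 365 days.
Dec 15, 1966 → Dec 15, 1967: 365 days.
Dec 15, 1967 → Dec 15, 1968: 366 days (Feb 29, 1968 is in that span).
Dec 15, 1968 → Dec 15, 1969: 365 days.
Dec 15, 1969 → Dec 15, 1970: 365 days.
Dec 15, 1970 → Jan 15, 1971: 31 days (December has 31).
Jan 15, 1971 → Feb 15, 1971: 31 days (January has 31).
Feb 15, 1971 → Mar 15, 1971: 28 days (February has 28).
Mar 15, 1971 → Apr 15, 1971: 31 days (March has 31).
Apr 15, 1971 → May 15, 1971: 30 days (April has 30).
May 15, 1971 → Jun 15, 1971: 31 days (May has 31).
Jun 15, 1971 → Jul 5, 1971: 20 days.
Total: 4585 days.

4585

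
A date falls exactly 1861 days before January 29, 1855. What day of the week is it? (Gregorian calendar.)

Tuesday

Jan 29, 1855 is a Monday.
1861 mod 7 = 6, so 1861 days before a Monday is Monday − 6 = Tuesday.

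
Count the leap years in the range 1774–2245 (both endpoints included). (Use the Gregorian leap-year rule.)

114

Multiples of 4 in [1774,2245]: 118.
Of those, multiples of 100: 5 (not leap unless ÷400).
Multiples of 400: 1.
Leap years = 118 − 5 + 1 = 114.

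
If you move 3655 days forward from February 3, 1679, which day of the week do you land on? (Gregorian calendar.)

First find the weekday of Feb 3, 1679. Doomsday rule: the anchor day for the 1600s is Tuesday. For year 79: 79÷12 = 6 r 7, and 7÷4 = 1, so 6+7+1 = 14.
Tuesday + 14 ≡ Tuesday — that's 1679's doomsday.
In February the doomsday date is Feb 28 (1679 is not a leap year).
Feb 3 is 25 days before Feb 28; 25 mod 7 = 4, so Tuesday − 4 = Friday.
3655 mod 7 = 1, so 3655 days after a Friday is Friday + 1 = Saturday.

Saturday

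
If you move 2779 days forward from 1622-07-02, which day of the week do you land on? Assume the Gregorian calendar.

First find the weekday of Jul 2, 1622. Doomsday rule: the anchor day for the 1600s is Tuesday. For year 22: 22÷12 = 1 r 10, and 10÷4 = 2, so 1+10+2 = 13.
Tuesday + 13 ≡ Monday — that's 1622's doomsday.
In July the doomsday date is Jul 11.
Jul 2 is 9 days before Jul 11; 9 mod 7 = 2, so Monday − 2 = Saturday.
2779 mod 7 = 0, so 2779 days after a Saturday is Saturday + 0 = Saturday.

Saturday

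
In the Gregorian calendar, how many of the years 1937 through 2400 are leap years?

113

Multiples of 4 in [1937,2400]: 116.
Of those, multiples of 100: 5 (not leap unless ÷400).
Multiples of 400: 2.
Leap years = 116 − 5 + 2 = 113.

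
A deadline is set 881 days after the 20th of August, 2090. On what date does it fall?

+365 (one year) → Aug 20, 2091 (516 left).
+366 (one year; includes Feb 29, 2092) → Aug 20, 2092 (150 left).
Aug has 31 days: +12 → Sep 1, 2092 (138 left).
Sep has 30 days: +30 → Oct 1, 2092 (108 left).
Oct has 31 days: +31 → Nov 1, 2092 (77 left).
Nov has 30 days: +30 → Dec 1, 2092 (47 left).
Dec has 31 days: +31 → Jan 1, 2093 (16 left).
+16 → Jan 17, 2093.

January 17, 2093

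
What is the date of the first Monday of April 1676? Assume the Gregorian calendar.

April 1, 1676 is a Wednesday.
The first Monday is therefore April 6 (5 days later).

April 6, 1676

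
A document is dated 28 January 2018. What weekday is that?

Doomsday rule: the anchor day for the 2000s is Tuesday. For year 18: 18÷12 = 1 r 6, and 6÷4 = 1, so 1+6+1 = 8.
Tuesday + 8 ≡ Wednesday — that's 2018's doomsday.
In January the doomsday date is Jan 3 (2018 is not a leap year).
Jan 28 is 25 days after Jan 3; 25 mod 7 = 4, so Wednesday + 4 = Sunday.

Sunday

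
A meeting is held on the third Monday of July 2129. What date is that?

July 1, 2129 is a Friday.
The first Monday is therefore July 4 (3 days later).
The third Monday is 4 + 2×7 = July 18.

July 18, 2129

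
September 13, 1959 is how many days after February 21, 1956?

1300

Feb 21, 1956 → Feb 21, 1957: 366 days (Feb 29, 1956 is in that span).
Feb 21, 1957 → Feb 21, 1958: 365 days.
Feb 21, 1958 → Feb 21, 1959: 365 days.
Feb 21, 1959 → Mar 21, 1959: 28 days (February has 28).
Mar 21, 1959 → Apr 21, 1959: 31 days (March has 31).
Apr 21, 1959 → May 21, 1959: 30 days (April has 30).
May 21, 1959 → Jun 21, 1959: 31 days (May has 31).
Jun 21, 1959 → Jul 21, 1959: 30 days (June has 30).
Jul 21, 1959 → Aug 21, 1959: 31 days (July has 31).
Aug 21, 1959 → Sep 13, 1959: 23 days.
Total: 1300 days.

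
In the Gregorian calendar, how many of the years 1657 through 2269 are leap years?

Multiples of 4 in [1657,2269]: 153.
Of those, multiples of 100: 6 (not leap unless ÷400).
Multiples of 400: 1.
Leap years = 153 − 6 + 1 = 148.

148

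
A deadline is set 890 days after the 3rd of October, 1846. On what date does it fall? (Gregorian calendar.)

March 11, 1849

+365 (one year) → Oct 3, 1847 (525 left).
+366 (one year; includes Feb 29, 1848) → Oct 3, 1848 (159 left).
Oct has 31 days: +29 → Nov 1, 1848 (130 left).
Nov has 30 days: +30 → Dec 1, 1848 (100 left).
Dec has 31 days: +31 → Jan 1, 1849 (69 left).
Jan has 31 days: +31 → Feb 1, 1849 (38 left).
Feb has 28 days: +28 → Mar 1, 1849 (10 left).
+10 → Mar 11, 1849.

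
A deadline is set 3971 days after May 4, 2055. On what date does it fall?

+366 (one year; includes Feb 29, 2056) → May 4, 2056 (3605 left).
+365 (one year) → May 4, 2057 (3240 left).
+365 (one year) → May 4, 2058 (2875 left).
+365 (one year) → May 4, 2059 (2510 left).
+366 (one year; includes Feb 29, 2060) → May 4, 2060 (2144 left).
+365 (one year) → May 4, 2061 (1779 left).
+365 (one year) → May 4, 2062 (1414 left).
+365 (one year) → May 4, 2063 (1049 left).
+366 (one year; includes Feb 29, 2064) → May 4, 2064 (683 left).
+365 (one year) → May 4, 2065 (318 left).
May has 31 days: +28 → Jun 1, 2065 (290 left).
Jun has 30 days: +30 → Jul 1, 2065 (260 left).
Jul has 31 days: +31 → Aug 1, 2065 (229 left).
Aug has 31 days: +31 → Sep 1, 2065 (198 left).
Sep has 30 days: +30 → Oct 1, 2065 (168 left).
Oct has 31 days: +31 → Nov 1, 2065 (137 left).
Nov has 30 days: +30 → Dec 1, 2065 (107 left).
Dec has 31 days: +31 → Jan 1, 2066 (76 left).
Jan has 31 days: +31 → Feb 1, 2066 (45 left).
Feb has 28 days: +28 → Mar 1, 2066 (17 left).
+17 → Mar 18, 2066.

March 18, 2066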